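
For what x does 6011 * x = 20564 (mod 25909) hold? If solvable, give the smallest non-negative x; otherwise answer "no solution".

First find gcd(6011, 25909):
25909 = 4*6011 + 1865
6011 = 3*1865 + 416
1865 = 4*416 + 201
416 = 2*201 + 14
201 = 14*14 + 5
14 = 2*5 + 4
5 = 1*4 + 1
4 = 4*1 + 0
gcd = 1, so a unique solution mod 25909 exists.
Back-substitute for the Bézout coefficients:
1 = 5 − 4
1 = −14 + 3·5
1 = 3·201 − 43·14
1 = −43·416 + 89·201
1 = 89·1865 − 399·416
1 = −399·6011 + 1286·1865
1 = 1286·25909 − 5543·6011
So 6011·(-5543) ≡ 1 (mod 25909), giving 6011⁻¹ ≡ 20366.
x ≡ 6011⁻¹·20564 ≡ 20366·20564 ≡ 13348 (mod 25909).

13348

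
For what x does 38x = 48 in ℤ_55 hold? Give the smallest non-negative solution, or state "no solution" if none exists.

36

First find gcd(38, 55):
55 = 1·38 + 17
38 = 2·17 + 4
17 = 4·4 + 1
4 = 4·1 + 0
gcd = 1, so a unique solution mod 55 exists.
Back-substitute for the Bézout coefficients:
1 = 17 − 4·4
1 = −4·38 + 9·17
1 = 9·55 − 13·38
So 38·(-13) ≡ 1 (mod 55), giving 38⁻¹ ≡ 42.
x ≡ 38⁻¹·48 ≡ 42·48 ≡ 36 (mod 55).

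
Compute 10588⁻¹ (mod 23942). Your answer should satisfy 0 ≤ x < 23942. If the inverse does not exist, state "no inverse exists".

no inverse exists

Euclidean algorithm on 23942, 10588:
23942 = 2×10588 + 2766
10588 = 3×2766 + 2290
2766 = 1×2290 + 476
2290 = 4×476 + 386
476 = 1×386 + 90
386 = 4×90 + 26
90 = 3×26 + 12
26 = 2×12 + 2
12 = 6×2 + 0
Since gcd = 2 > 1, 10588 is not a unit mod 23942.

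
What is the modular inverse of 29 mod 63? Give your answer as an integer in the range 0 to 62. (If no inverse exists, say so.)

gcd(63, 29) by repeated division:
63 = 2*29 + 5
29 = 5*5 + 4
5 = 1*4 + 1
4 = 4*1 + 0
Since gcd(29, 63) = 1, back-substitute to write 1 as a combination:
1 = 5 − 4
1 = −29 + 6·5
1 = 6·63 − 13·29
Thus 29·(-13) ≡ 1 (mod 63); reducing, -13 mod 63 = 50.

50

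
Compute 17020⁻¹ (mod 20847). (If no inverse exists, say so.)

6880

gcd(20847, 17020) by repeated division:
20847 = 1×17020 + 3827
17020 = 4×3827 + 1712
3827 = 2×1712 + 403
1712 = 4×403 + 100
403 = 4×100 + 3
100 = 33×3 + 1
3 = 3×1 + 0
gcd = 1, so the inverse exists. Back-substitute:
1 = 100 − 33·3
1 = −33·403 + 133·100
1 = 133·1712 − 565·403
1 = −565·3827 + 1263·1712
1 = 1263·17020 − 5617·3827
1 = −5617·20847 + 6880·17020
So 17020·6880 ≡ 1 (mod 20847).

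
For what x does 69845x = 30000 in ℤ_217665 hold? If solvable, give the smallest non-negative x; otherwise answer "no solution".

12840

First find gcd(69845, 217665):
217665 = 3*69845 + 8130
69845 = 8*8130 + 4805
8130 = 1*4805 + 3325
4805 = 1*3325 + 1480
3325 = 2*1480 + 365
1480 = 4*365 + 20
365 = 18*20 + 5
20 = 4*5 + 0
gcd = 5 and 5 | 30000, so solutions exist. Divide through by 5: 13969x ≡ 6000 (mod 43533).
Now find 13969⁻¹ mod 43533:
43533 = 3*13969 + 1626
13969 = 8*1626 + 961
1626 = 1*961 + 665
961 = 1*665 + 296
665 = 2*296 + 73
296 = 4*73 + 4
73 = 18*4 + 1
4 = 4*1 + 0
Back-substitute:
1 = 73 − 18·4
1 = −18·296 + 73·73
1 = 73·665 − 164·296
1 = −164·961 + 237·665
1 = 237·1626 − 401·961
1 = −401·13969 + 3445·1626
1 = 3445·43533 − 10736·13969
So 13969·(-10736) ≡ 1 (mod 43533), i.e. 13969⁻¹ ≡ 32797.
Then x ≡ 32797·6000 ≡ 12840 (mod 43533); the smallest non-negative solution is x = 12840.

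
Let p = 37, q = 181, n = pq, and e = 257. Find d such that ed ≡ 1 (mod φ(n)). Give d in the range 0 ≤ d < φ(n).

353

φ(n) = (p−1)(q−1) = 36·180 = 6480.
Need d with 257·d ≡ 1 (mod 6480). Apply the extended Euclidean algorithm:
6480 = 25*257 + 55
257 = 4*55 + 37
55 = 1*37 + 18
37 = 2*18 + 1
18 = 18*1 + 0
Back-substitute:
1 = 37 − 2·18
1 = −2·55 + 3·37
1 = 3·257 − 14·55
1 = −14·6480 + 353·257
So 257·353 ≡ 1 (mod 6480), hence d = 353.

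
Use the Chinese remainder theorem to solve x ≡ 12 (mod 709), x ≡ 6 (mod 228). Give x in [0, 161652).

12774

Write x = 12 + 709·k. Then 709·k ≡ 6 − 12 ≡ 222 (mod 228).
Need 709⁻¹ mod 228. Extended Euclid on (228, 25):
228 = 9·25 + 3
25 = 8·3 + 1
3 = 3·1 + 0
Back-substitute:
1 = 25 − 8·3
1 = −8·228 + 73·25
709⁻¹ ≡ 73 (mod 228), so k ≡ 73·222 ≡ 18 (mod 228).
x = 12 + 709·18 = 12774.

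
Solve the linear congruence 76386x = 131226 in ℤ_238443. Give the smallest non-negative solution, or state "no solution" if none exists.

First find gcd(76386, 238443):
238443 = 3×76386 + 9285
76386 = 8×9285 + 2106
9285 = 4×2106 + 861
2106 = 2×861 + 384
861 = 2×384 + 93
384 = 4×93 + 12
93 = 7×12 + 9
12 = 1×9 + 3
9 = 3×3 + 0
gcd = 3 and 3 | 131226, so solutions exist. Divide through by 3: 25462x ≡ 43742 (mod 79481).
Now find 25462⁻¹ mod 79481:
79481 = 3·25462 + 3095
25462 = 8·3095 + 702
3095 = 4·702 + 287
702 = 2·287 + 128
287 = 2·128 + 31
128 = 4·31 + 4
31 = 7·4 + 3
4 = 1·3 + 1
3 = 3·1 + 0
Back-substitute:
1 = 4 − 3
1 = −31 + 8·4
1 = 8·128 − 33·31
1 = −33·287 + 74·128
1 = 74·702 − 181·287
1 = −181·3095 + 798·702
1 = 798·25462 − 6565·3095
1 = −6565·79481 + 20493·25462
So 25462⁻¹ ≡ 20493 (mod 79481).
Then x ≡ 20493·43742 ≡ 18088 (mod 79481); the smallest non-negative solution is x = 18088.

18088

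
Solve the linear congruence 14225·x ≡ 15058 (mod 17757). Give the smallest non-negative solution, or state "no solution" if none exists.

First find gcd(14225, 17757):
17757 = 1·14225 + 3532
14225 = 4·3532 + 97
3532 = 36·97 + 40
97 = 2·40 + 17
40 = 2·17 + 6
17 = 2·6 + 5
6 = 1·5 + 1
5 = 5·1 + 0
gcd = 1, so a unique solution mod 17757 exists.
Back-substitute for the Bézout coefficients:
1 = 6 − 5
1 = −17 + 3·6
1 = 3·40 − 7·17
1 = −7·97 + 17·40
1 = 17·3532 − 619·97
1 = −619·14225 + 2493·3532
1 = 2493·17757 − 3112·14225
So 14225·(-3112) ≡ 1 (mod 17757), giving 14225⁻¹ ≡ 14645.
x ≡ 14225⁻¹·15058 ≡ 14645·15058 ≡ 227 (mod 17757).

227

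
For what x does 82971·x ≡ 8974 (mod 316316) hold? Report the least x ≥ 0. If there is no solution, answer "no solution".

First find gcd(82971, 316316):
316316 = 3·82971 + 67403
82971 = 1·67403 + 15568
67403 = 4·15568 + 5131
15568 = 3·5131 + 175
5131 = 29·175 + 56
175 = 3·56 + 7
56 = 8·7 + 0
gcd = 7 and 7 | 8974, so solutions exist. Divide through by 7: 11853x ≡ 1282 (mod 45188).
Now find 11853⁻¹ mod 45188:
45188 = 3×11853 + 9629
11853 = 1×9629 + 2224
9629 = 4×2224 + 733
2224 = 3×733 + 25
733 = 29×25 + 8
25 = 3×8 + 1
8 = 8×1 + 0
Back-substitute:
1 = 25 − 3·8
1 = −3·733 + 88·25
1 = 88·2224 − 267·733
1 = −267·9629 + 1156·2224
1 = 1156·11853 − 1423·9629
1 = −1423·45188 + 5425·11853
So 11853⁻¹ ≡ 5425 (mod 45188).
Then x ≡ 5425·1282 ≡ 41086 (mod 45188); the smallest non-negative solution is x = 41086.

41086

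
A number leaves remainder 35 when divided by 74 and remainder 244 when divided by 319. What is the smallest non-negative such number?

Write x = 35 + 74·k. Then 74·k ≡ 244 − 35 ≡ 209 (mod 319).
Need 74⁻¹ mod 319. Extended Euclid on (319, 74):
319 = 4×74 + 23
74 = 3×23 + 5
23 = 4×5 + 3
5 = 1×3 + 2
3 = 1×2 + 1
2 = 2×1 + 0
Back-substitute:
1 = 3 − 2
1 = −5 + 2·3
1 = 2·23 − 9·5
1 = −9·74 + 29·23
1 = 29·319 − 125·74
74⁻¹ ≡ 194 (mod 319), so k ≡ 194·209 ≡ 33 (mod 319).
x = 35 + 74·33 = 2477.

2477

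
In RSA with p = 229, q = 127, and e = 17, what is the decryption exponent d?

15209

φ(n) = (p−1)(q−1) = 228·126 = 28728.
Need d with 17·d ≡ 1 (mod 28728). Apply the extended Euclidean algorithm:
28728 = 1689×17 + 15
17 = 1×15 + 2
15 = 7×2 + 1
2 = 2×1 + 0
Back-substitute:
1 = 15 − 7·2
1 = −7·17 + 8·15
1 = 8·28728 − 13519·17
So 17·(-13519) ≡ 1 (mod 28728), hence d ≡ -13519 ≡ 15209 (mod 28728).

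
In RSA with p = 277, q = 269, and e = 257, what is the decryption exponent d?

47777

φ(n) = (p−1)(q−1) = 276·268 = 73968.
Need d with 257·d ≡ 1 (mod 73968). Apply the extended Euclidean algorithm:
73968 = 287×257 + 209
257 = 1×209 + 48
209 = 4×48 + 17
48 = 2×17 + 14
17 = 1×14 + 3
14 = 4×3 + 2
3 = 1×2 + 1
2 = 2×1 + 0
Back-substitute:
1 = 3 − 2
1 = −14 + 5·3
1 = 5·17 − 6·14
1 = −6·48 + 17·17
1 = 17·209 − 74·48
1 = −74·257 + 91·209
1 = 91·73968 − 26191·257
So 257·(-26191) ≡ 1 (mod 73968), hence d ≡ -26191 ≡ 47777 (mod 73968).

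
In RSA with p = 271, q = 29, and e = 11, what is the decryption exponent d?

4811

φ(n) = (p−1)(q−1) = 270·28 = 7560.
Need d with 11·d ≡ 1 (mod 7560). Apply the extended Euclidean algorithm:
7560 = 687*11 + 3
11 = 3*3 + 2
3 = 1*2 + 1
2 = 2*1 + 0
Back-substitute:
1 = 3 − 2
1 = −11 + 4·3
1 = 4·7560 − 2749·11
So 11·(-2749) ≡ 1 (mod 7560), hence d ≡ -2749 ≡ 4811 (mod 7560).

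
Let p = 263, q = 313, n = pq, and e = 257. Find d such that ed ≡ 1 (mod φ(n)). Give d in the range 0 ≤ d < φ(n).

φ(n) = (p−1)(q−1) = 262·312 = 81744.
Need d with 257·d ≡ 1 (mod 81744). Apply the extended Euclidean algorithm:
81744 = 318·257 + 18
257 = 14·18 + 5
18 = 3·5 + 3
5 = 1·3 + 2
3 = 1·2 + 1
2 = 2·1 + 0
Back-substitute:
1 = 3 − 2
1 = −5 + 2·3
1 = 2·18 − 7·5
1 = −7·257 + 100·18
1 = 100·81744 − 31807·257
So 257·(-31807) ≡ 1 (mod 81744), hence d ≡ -31807 ≡ 49937 (mod 81744).

49937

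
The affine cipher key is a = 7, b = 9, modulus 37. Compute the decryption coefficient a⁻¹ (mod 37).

Run Euclid on (37, 7):
37 = 5*7 + 2
7 = 3*2 + 1
2 = 2*1 + 0
The gcd is 1. Working backward:
1 = 7 − 3·2
1 = −3·37 + 16·7
So 7·16 ≡ 1 (mod 37).

16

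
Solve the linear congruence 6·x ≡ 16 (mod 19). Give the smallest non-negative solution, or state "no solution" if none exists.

First find gcd(6, 19):
19 = 3·6 + 1
6 = 6·1 + 0
gcd = 1, so a unique solution mod 19 exists.
Back-substitute for the Bézout coefficients:
1 = 19 − 3·6
So 6·(-3) ≡ 1 (mod 19), giving 6⁻¹ ≡ 16.
x ≡ 6⁻¹·16 ≡ 16·16 ≡ 9 (mod 19).

9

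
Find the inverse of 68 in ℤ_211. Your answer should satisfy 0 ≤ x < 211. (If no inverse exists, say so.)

90

Apply the Euclidean algorithm to 211 and 68:
211 = 3×68 + 7
68 = 9×7 + 5
7 = 1×5 + 2
5 = 2×2 + 1
2 = 2×1 + 0
gcd = 1, so the inverse exists. Back-substitute:
1 = 5 − 2·2
1 = −2·7 + 3·5
1 = 3·68 − 29·7
1 = −29·211 + 90·68
So 68·90 ≡ 1 (mod 211).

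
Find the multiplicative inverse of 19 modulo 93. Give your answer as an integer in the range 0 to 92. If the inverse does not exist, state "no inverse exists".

49

Apply the Euclidean algorithm to 93 and 19:
93 = 4×19 + 17
19 = 1×17 + 2
17 = 8×2 + 1
2 = 2×1 + 0
Since gcd(19, 93) = 1, back-substitute to write 1 as a combination:
1 = 17 − 8·2
1 = −8·19 + 9·17
1 = 9·93 − 44·19
Hence 19⁻¹ ≡ -44 ≡ 49 (mod 93).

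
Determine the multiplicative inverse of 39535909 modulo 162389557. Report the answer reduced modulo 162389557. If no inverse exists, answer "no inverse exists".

gcd(162389557, 39535909) by repeated division:
162389557 = 4*39535909 + 4245921
39535909 = 9*4245921 + 1322620
4245921 = 3*1322620 + 278061
1322620 = 4*278061 + 210376
278061 = 1*210376 + 67685
210376 = 3*67685 + 7321
67685 = 9*7321 + 1796
7321 = 4*1796 + 137
1796 = 13*137 + 15
137 = 9*15 + 2
15 = 7*2 + 1
2 = 2*1 + 0
gcd = 1, so the inverse exists. Back-substitute:
1 = 15 − 7·2
1 = −7·137 + 64·15
1 = 64·1796 − 839·137
1 = −839·7321 + 3420·1796
1 = 3420·67685 − 31619·7321
1 = −31619·210376 + 98277·67685
1 = 98277·278061 − 129896·210376
1 = −129896·1322620 + 617861·278061
1 = 617861·4245921 − 1983479·1322620
1 = −1983479·39535909 + 18469172·4245921
1 = 18469172·162389557 − 75860167·39535909
So 39535909·(-75860167) ≡ 1 (mod 162389557), and -75860167 ≡ 86529390 (mod 162389557).

86529390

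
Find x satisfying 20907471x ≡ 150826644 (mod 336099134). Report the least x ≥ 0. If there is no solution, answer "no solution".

59263574

First find gcd(20907471, 336099134):
336099134 = 16×20907471 + 1579598
20907471 = 13×1579598 + 372697
1579598 = 4×372697 + 88810
372697 = 4×88810 + 17457
88810 = 5×17457 + 1525
17457 = 11×1525 + 682
1525 = 2×682 + 161
682 = 4×161 + 38
161 = 4×38 + 9
38 = 4×9 + 2
9 = 4×2 + 1
2 = 2×1 + 0
gcd = 1, so a unique solution mod 336099134 exists.
Back-substitute for the Bézout coefficients:
1 = 9 − 4·2
1 = −4·38 + 17·9
1 = 17·161 − 72·38
1 = −72·682 + 305·161
1 = 305·1525 − 682·682
1 = −682·17457 + 7807·1525
1 = 7807·88810 − 39717·17457
1 = −39717·372697 + 166675·88810
1 = 166675·1579598 − 706417·372697
1 = −706417·20907471 + 9350096·1579598
1 = 9350096·336099134 − 150307953·20907471
So 20907471·(-150307953) ≡ 1 (mod 336099134), giving 20907471⁻¹ ≡ 185791181.
x ≡ 20907471⁻¹·150826644 ≡ 185791181·150826644 ≡ 59263574 (mod 336099134).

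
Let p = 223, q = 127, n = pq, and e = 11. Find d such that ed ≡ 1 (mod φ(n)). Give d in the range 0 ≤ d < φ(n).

2543

φ(n) = (p−1)(q−1) = 222·126 = 27972.
Need d with 11·d ≡ 1 (mod 27972). Apply the extended Euclidean algorithm:
27972 = 2542*11 + 10
11 = 1*10 + 1
10 = 10*1 + 0
Back-substitute:
1 = 11 − 10
1 = −27972 + 2543·11
So 11·2543 ≡ 1 (mod 27972), hence d = 2543.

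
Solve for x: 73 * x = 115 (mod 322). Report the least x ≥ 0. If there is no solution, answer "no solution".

First find gcd(73, 322):
322 = 4×73 + 30
73 = 2×30 + 13
30 = 2×13 + 4
13 = 3×4 + 1
4 = 4×1 + 0
gcd = 1, so a unique solution mod 322 exists.
Back-substitute for the Bézout coefficients:
1 = 13 − 3·4
1 = −3·30 + 7·13
1 = 7·73 − 17·30
1 = −17·322 + 75·73
So 73·(75) ≡ 1 (mod 322), giving 73⁻¹ ≡ 75.
x ≡ 73⁻¹·115 ≡ 75·115 ≡ 253 (mod 322).

253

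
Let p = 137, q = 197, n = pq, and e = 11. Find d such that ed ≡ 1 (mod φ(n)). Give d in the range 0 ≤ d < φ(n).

φ(n) = (p−1)(q−1) = 136·196 = 26656.
Need d with 11·d ≡ 1 (mod 26656). Apply the extended Euclidean algorithm:
26656 = 2423*11 + 3
11 = 3*3 + 2
3 = 1*2 + 1
2 = 2*1 + 0
Back-substitute:
1 = 3 − 2
1 = −11 + 4·3
1 = 4·26656 − 9693·11
So 11·(-9693) ≡ 1 (mod 26656), hence d ≡ -9693 ≡ 16963 (mod 26656).

16963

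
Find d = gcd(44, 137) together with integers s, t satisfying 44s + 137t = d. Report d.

Apply Euclid's algorithm to 137 and 44:
137 = 3·44 + 5
44 = 8·5 + 4
5 = 1·4 + 1
4 = 4·1 + 0
gcd(44, 137) = 1.
Working backward:
1 = 5 − 4
1 = −44 + 9·5
1 = 9·137 − 28·44
So 1 = (9)·137 + (-28)·44.

1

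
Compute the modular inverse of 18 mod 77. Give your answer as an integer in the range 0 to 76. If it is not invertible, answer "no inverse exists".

30

Apply the Euclidean algorithm to 77 and 18:
77 = 4*18 + 5
18 = 3*5 + 3
5 = 1*3 + 2
3 = 1*2 + 1
2 = 2*1 + 0
The gcd is 1. Working backward:
1 = 3 − 2
1 = −5 + 2·3
1 = 2·18 − 7·5
1 = −7·77 + 30·18
So 18·30 ≡ 1 (mod 77).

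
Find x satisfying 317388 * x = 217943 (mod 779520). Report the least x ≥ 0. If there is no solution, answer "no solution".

no solution

gcd(317388, 779520):
779520 = 2*317388 + 144744
317388 = 2*144744 + 27900
144744 = 5*27900 + 5244
27900 = 5*5244 + 1680
5244 = 3*1680 + 204
1680 = 8*204 + 48
204 = 4*48 + 12
48 = 4*12 + 0
gcd = 12, but 12 ∤ 217943, so the congruence has no solution.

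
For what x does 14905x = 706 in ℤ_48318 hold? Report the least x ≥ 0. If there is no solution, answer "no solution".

40888

First find gcd(14905, 48318):
48318 = 3×14905 + 3603
14905 = 4×3603 + 493
3603 = 7×493 + 152
493 = 3×152 + 37
152 = 4×37 + 4
37 = 9×4 + 1
4 = 4×1 + 0
gcd = 1, so a unique solution mod 48318 exists.
Back-substitute for the Bézout coefficients:
1 = 37 − 9·4
1 = −9·152 + 37·37
1 = 37·493 − 120·152
1 = −120·3603 + 877·493
1 = 877·14905 − 3628·3603
1 = −3628·48318 + 11761·14905
So 14905·(11761) ≡ 1 (mod 48318), giving 14905⁻¹ ≡ 11761.
x ≡ 14905⁻¹·706 ≡ 11761·706 ≡ 40888 (mod 48318).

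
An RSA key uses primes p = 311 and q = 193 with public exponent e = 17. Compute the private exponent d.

φ(n) = (p−1)(q−1) = 310·192 = 59520.
Need d with 17·d ≡ 1 (mod 59520). Apply the extended Euclidean algorithm:
59520 = 3501·17 + 3
17 = 5·3 + 2
3 = 1·2 + 1
2 = 2·1 + 0
Back-substitute:
1 = 3 − 2
1 = −17 + 6·3
1 = 6·59520 − 21007·17
So 17·(-21007) ≡ 1 (mod 59520), hence d ≡ -21007 ≡ 38513 (mod 59520).

38513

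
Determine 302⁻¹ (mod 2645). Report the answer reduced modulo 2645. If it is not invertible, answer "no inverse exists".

Apply the Euclidean algorithm to 2645 and 302:
2645 = 8·302 + 229
302 = 1·229 + 73
229 = 3·73 + 10
73 = 7·10 + 3
10 = 3·3 + 1
3 = 3·1 + 0
The gcd is 1. Working backward:
1 = 10 − 3·3
1 = −3·73 + 22·10
1 = 22·229 − 69·73
1 = −69·302 + 91·229
1 = 91·2645 − 797·302
Hence 302⁻¹ ≡ -797 ≡ 1848 (mod 2645).

1848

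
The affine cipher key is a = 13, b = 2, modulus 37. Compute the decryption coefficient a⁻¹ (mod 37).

20

gcd(37, 13) by repeated division:
37 = 2·13 + 11
13 = 1·11 + 2
11 = 5·2 + 1
2 = 2·1 + 0
The gcd is 1. Working backward:
1 = 11 − 5·2
1 = −5·13 + 6·11
1 = 6·37 − 17·13
So 13·(-17) ≡ 1 (mod 37), and -17 ≡ 20 (mod 37).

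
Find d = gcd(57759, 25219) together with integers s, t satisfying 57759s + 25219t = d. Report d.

Apply Euclid's algorithm to 57759 and 25219:
57759 = 2·25219 + 7321
25219 = 3·7321 + 3256
7321 = 2·3256 + 809
3256 = 4·809 + 20
809 = 40·20 + 9
20 = 2·9 + 2
9 = 4·2 + 1
2 = 2·1 + 0
gcd(57759, 25219) = 1.
Express as a combination:
1 = 9 − 4·2
1 = −4·20 + 9·9
1 = 9·809 − 364·20
1 = −364·3256 + 1465·809
1 = 1465·7321 − 3294·3256
1 = −3294·25219 + 11347·7321
1 = 11347·57759 − 25988·25219
So 1 = (11347)·57759 + (-25988)·25219.

1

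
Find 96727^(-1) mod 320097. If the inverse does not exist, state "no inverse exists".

Extended Euclidean algorithm:
320097 = 3*96727 + 29916
96727 = 3*29916 + 6979
29916 = 4*6979 + 2000
6979 = 3*2000 + 979
2000 = 2*979 + 42
979 = 23*42 + 13
42 = 3*13 + 3
13 = 4*3 + 1
3 = 3*1 + 0
The gcd is 1. Working backward:
1 = 13 − 4·3
1 = −4·42 + 13·13
1 = 13·979 − 303·42
1 = −303·2000 + 619·979
1 = 619·6979 − 2160·2000
1 = −2160·29916 + 9259·6979
1 = 9259·96727 − 29937·29916
1 = −29937·320097 + 99070·96727
So 96727·99070 ≡ 1 (mod 320097).

99070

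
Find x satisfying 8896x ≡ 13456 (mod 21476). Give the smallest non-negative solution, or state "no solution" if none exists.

First find gcd(8896, 21476):
21476 = 2×8896 + 3684
8896 = 2×3684 + 1528
3684 = 2×1528 + 628
1528 = 2×628 + 272
628 = 2×272 + 84
272 = 3×84 + 20
84 = 4×20 + 4
20 = 5×4 + 0
gcd = 4 and 4 | 13456, so solutions exist. Divide through by 4: 2224x ≡ 3364 (mod 5369).
Now find 2224⁻¹ mod 5369:
5369 = 2×2224 + 921
2224 = 2×921 + 382
921 = 2×382 + 157
382 = 2×157 + 68
157 = 2×68 + 21
68 = 3×21 + 5
21 = 4×5 + 1
5 = 5×1 + 0
Back-substitute:
1 = 21 − 4·5
1 = −4·68 + 13·21
1 = 13·157 − 30·68
1 = −30·382 + 73·157
1 = 73·921 − 176·382
1 = −176·2224 + 425·921
1 = 425·5369 − 1026·2224
So 2224·(-1026) ≡ 1 (mod 5369), i.e. 2224⁻¹ ≡ 4343.
Then x ≡ 4343·3364 ≡ 803 (mod 5369); the smallest non-negative solution is x = 803.

803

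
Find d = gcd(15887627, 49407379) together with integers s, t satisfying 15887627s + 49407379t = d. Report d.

Euclidean algorithm:
49407379 = 3×15887627 + 1744498
15887627 = 9×1744498 + 187145
1744498 = 9×187145 + 60193
187145 = 3×60193 + 6566
60193 = 9×6566 + 1099
6566 = 5×1099 + 1071
1099 = 1×1071 + 28
1071 = 38×28 + 7
28 = 4×7 + 0
gcd(15887627, 49407379) = 7.
Express as a combination:
7 = 1071 − 38·28
7 = −38·1099 + 39·1071
7 = 39·6566 − 233·1099
7 = −233·60193 + 2136·6566
7 = 2136·187145 − 6641·60193
7 = −6641·1744498 + 61905·187145
7 = 61905·15887627 − 563786·1744498
7 = −563786·49407379 + 1753263·15887627
So 7 = (-563786)·49407379 + (1753263)·15887627.

7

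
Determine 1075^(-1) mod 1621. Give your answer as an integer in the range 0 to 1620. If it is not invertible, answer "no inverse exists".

Apply the Euclidean algorithm to 1621 and 1075:
1621 = 1×1075 + 546
1075 = 1×546 + 529
546 = 1×529 + 17
529 = 31×17 + 2
17 = 8×2 + 1
2 = 2×1 + 0
gcd = 1, so the inverse exists. Back-substitute:
1 = 17 − 8·2
1 = −8·529 + 249·17
1 = 249·546 − 257·529
1 = −257·1075 + 506·546
1 = 506·1621 − 763·1075
Thus 1075·(-763) ≡ 1 (mod 1621); reducing, -763 mod 1621 = 858.

858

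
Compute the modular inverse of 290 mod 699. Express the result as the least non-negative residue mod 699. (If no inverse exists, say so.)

605

Extended Euclidean algorithm:
699 = 2·290 + 119
290 = 2·119 + 52
119 = 2·52 + 15
52 = 3·15 + 7
15 = 2·7 + 1
7 = 7·1 + 0
Since gcd(290, 699) = 1, back-substitute to write 1 as a combination:
1 = 15 − 2·7
1 = −2·52 + 7·15
1 = 7·119 − 16·52
1 = −16·290 + 39·119
1 = 39·699 − 94·290
Thus 290·(-94) ≡ 1 (mod 699); reducing, -94 mod 699 = 605.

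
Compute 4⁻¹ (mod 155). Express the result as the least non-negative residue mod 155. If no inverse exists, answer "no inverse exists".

Apply the Euclidean algorithm to 155 and 4:
155 = 38×4 + 3
4 = 1×3 + 1
3 = 3×1 + 0
The gcd is 1. Working backward:
1 = 4 − 3
1 = −155 + 39·4
So 4·39 ≡ 1 (mod 155).

39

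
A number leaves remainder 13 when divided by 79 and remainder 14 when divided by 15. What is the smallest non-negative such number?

Write x = 13 + 79·k. Then 79·k ≡ 14 − 13 ≡ 1 (mod 15).
Need 79⁻¹ mod 15. Extended Euclid on (15, 4):
15 = 3·4 + 3
4 = 1·3 + 1
3 = 3·1 + 0
Back-substitute:
1 = 4 − 3
1 = −15 + 4·4
79⁻¹ ≡ 4 (mod 15), so k ≡ 4·1 ≡ 4 (mod 15).
x = 13 + 79·4 = 329.

329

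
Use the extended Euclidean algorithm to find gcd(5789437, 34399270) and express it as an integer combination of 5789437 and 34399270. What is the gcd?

1

Apply Euclid's algorithm to 34399270 and 5789437:
34399270 = 5×5789437 + 5452085
5789437 = 1×5452085 + 337352
5452085 = 16×337352 + 54453
337352 = 6×54453 + 10634
54453 = 5×10634 + 1283
10634 = 8×1283 + 370
1283 = 3×370 + 173
370 = 2×173 + 24
173 = 7×24 + 5
24 = 4×5 + 4
5 = 1×4 + 1
4 = 4×1 + 0
gcd(5789437, 34399270) = 1.
Working backward:
1 = 5 − 4
1 = −24 + 5·5
1 = 5·173 − 36·24
1 = −36·370 + 77·173
1 = 77·1283 − 267·370
1 = −267·10634 + 2213·1283
1 = 2213·54453 − 11332·10634
1 = −11332·337352 + 70205·54453
1 = 70205·5452085 − 1134612·337352
1 = −1134612·5789437 + 1204817·5452085
1 = 1204817·34399270 − 7158697·5789437
So 1 = (1204817)·34399270 + (-7158697)·5789437.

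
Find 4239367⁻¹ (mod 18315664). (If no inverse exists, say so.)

Apply the Euclidean algorithm to 18315664 and 4239367:
18315664 = 4×4239367 + 1358196
4239367 = 3×1358196 + 164779
1358196 = 8×164779 + 39964
164779 = 4×39964 + 4923
39964 = 8×4923 + 580
4923 = 8×580 + 283
580 = 2×283 + 14
283 = 20×14 + 3
14 = 4×3 + 2
3 = 1×2 + 1
2 = 2×1 + 0
gcd = 1, so the inverse exists. Back-substitute:
1 = 3 − 2
1 = −14 + 5·3
1 = 5·283 − 101·14
1 = −101·580 + 207·283
1 = 207·4923 − 1757·580
1 = −1757·39964 + 14263·4923
1 = 14263·164779 − 58809·39964
1 = −58809·1358196 + 484735·164779
1 = 484735·4239367 − 1513014·1358196
1 = −1513014·18315664 + 6536791·4239367
So 4239367·6536791 ≡ 1 (mod 18315664).

6536791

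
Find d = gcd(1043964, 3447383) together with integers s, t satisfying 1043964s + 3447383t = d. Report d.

1

Euclidean algorithm:
3447383 = 3×1043964 + 315491
1043964 = 3×315491 + 97491
315491 = 3×97491 + 23018
97491 = 4×23018 + 5419
23018 = 4×5419 + 1342
5419 = 4×1342 + 51
1342 = 26×51 + 16
51 = 3×16 + 3
16 = 5×3 + 1
3 = 3×1 + 0
gcd(1043964, 3447383) = 1.
Working backward:
1 = 16 − 5·3
1 = −5·51 + 16·16
1 = 16·1342 − 421·51
1 = −421·5419 + 1700·1342
1 = 1700·23018 − 7221·5419
1 = −7221·97491 + 30584·23018
1 = 30584·315491 − 98973·97491
1 = −98973·1043964 + 327503·315491
1 = 327503·3447383 − 1081482·1043964
So 1 = (327503)·3447383 + (-1081482)·1043964.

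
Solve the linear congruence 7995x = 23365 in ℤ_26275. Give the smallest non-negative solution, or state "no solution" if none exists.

First find gcd(7995, 26275):
26275 = 3*7995 + 2290
7995 = 3*2290 + 1125
2290 = 2*1125 + 40
1125 = 28*40 + 5
40 = 8*5 + 0
gcd = 5 and 5 | 23365, so solutions exist. Divide through by 5: 1599x ≡ 4673 (mod 5255).
Now find 1599⁻¹ mod 5255:
5255 = 3×1599 + 458
1599 = 3×458 + 225
458 = 2×225 + 8
225 = 28×8 + 1
8 = 8×1 + 0
Back-substitute:
1 = 225 − 28·8
1 = −28·458 + 57·225
1 = 57·1599 − 199·458
1 = −199·5255 + 654·1599
So 1599⁻¹ ≡ 654 (mod 5255).
Then x ≡ 654·4673 ≡ 2987 (mod 5255); the smallest non-negative solution is x = 2987.

2987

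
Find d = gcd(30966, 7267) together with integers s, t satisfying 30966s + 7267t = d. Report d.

13

Apply Euclid's algorithm to 30966 and 7267:
30966 = 4×7267 + 1898
7267 = 3×1898 + 1573
1898 = 1×1573 + 325
1573 = 4×325 + 273
325 = 1×273 + 52
273 = 5×52 + 13
52 = 4×13 + 0
gcd(30966, 7267) = 13.
Express as a combination:
13 = 273 − 5·52
13 = −5·325 + 6·273
13 = 6·1573 − 29·325
13 = −29·1898 + 35·1573
13 = 35·7267 − 134·1898
13 = −134·30966 + 571·7267
So 13 = (-134)·30966 + (571)·7267.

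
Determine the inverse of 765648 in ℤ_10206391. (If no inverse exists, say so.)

Euclidean algorithm on 10206391, 765648:
10206391 = 13×765648 + 252967
765648 = 3×252967 + 6747
252967 = 37×6747 + 3328
6747 = 2×3328 + 91
3328 = 36×91 + 52
91 = 1×52 + 39
52 = 1×39 + 13
39 = 3×13 + 0
gcd(765648, 10206391) = 13 ≠ 1, so 765648 has no multiplicative inverse modulo 10206391.

no inverse exists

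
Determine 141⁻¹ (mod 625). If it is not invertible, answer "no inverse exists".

461

gcd(625, 141) by repeated division:
625 = 4*141 + 61
141 = 2*61 + 19
61 = 3*19 + 4
19 = 4*4 + 3
4 = 1*3 + 1
3 = 3*1 + 0
The gcd is 1. Working backward:
1 = 4 − 3
1 = −19 + 5·4
1 = 5·61 − 16·19
1 = −16·141 + 37·61
1 = 37·625 − 164·141
Thus 141·(-164) ≡ 1 (mod 625); reducing, -164 mod 625 = 461.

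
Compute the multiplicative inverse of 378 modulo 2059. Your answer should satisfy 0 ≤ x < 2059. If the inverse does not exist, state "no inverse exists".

1596

Run Euclid on (2059, 378):
2059 = 5·378 + 169
378 = 2·169 + 40
169 = 4·40 + 9
40 = 4·9 + 4
9 = 2·4 + 1
4 = 4·1 + 0
The gcd is 1. Working backward:
1 = 9 − 2·4
1 = −2·40 + 9·9
1 = 9·169 − 38·40
1 = −38·378 + 85·169
1 = 85·2059 − 463·378
So 378·(-463) ≡ 1 (mod 2059), and -463 ≡ 1596 (mod 2059).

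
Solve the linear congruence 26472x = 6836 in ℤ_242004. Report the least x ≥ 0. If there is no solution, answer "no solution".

no solution

gcd(26472, 242004):
242004 = 9×26472 + 3756
26472 = 7×3756 + 180
3756 = 20×180 + 156
180 = 1×156 + 24
156 = 6×24 + 12
24 = 2×12 + 0
gcd = 12, but 12 ∤ 6836, so the congruence has no solution.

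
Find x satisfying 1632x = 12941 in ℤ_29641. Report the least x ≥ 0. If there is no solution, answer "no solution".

First find gcd(1632, 29641):
29641 = 18×1632 + 265
1632 = 6×265 + 42
265 = 6×42 + 13
42 = 3×13 + 3
13 = 4×3 + 1
3 = 3×1 + 0
gcd = 1, so a unique solution mod 29641 exists.
Back-substitute for the Bézout coefficients:
1 = 13 − 4·3
1 = −4·42 + 13·13
1 = 13·265 − 82·42
1 = −82·1632 + 505·265
1 = 505·29641 − 9172·1632
So 1632·(-9172) ≡ 1 (mod 29641), giving 1632⁻¹ ≡ 20469.
x ≡ 1632⁻¹·12941 ≡ 20469·12941 ≡ 17353 (mod 29641).

17353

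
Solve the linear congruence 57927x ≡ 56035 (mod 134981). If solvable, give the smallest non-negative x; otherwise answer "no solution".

First find gcd(57927, 134981):
134981 = 2·57927 + 19127
57927 = 3·19127 + 546
19127 = 35·546 + 17
546 = 32·17 + 2
17 = 8·2 + 1
2 = 2·1 + 0
gcd = 1, so a unique solution mod 134981 exists.
Back-substitute for the Bézout coefficients:
1 = 17 − 8·2
1 = −8·546 + 257·17
1 = 257·19127 − 9003·546
1 = −9003·57927 + 27266·19127
1 = 27266·134981 − 63535·57927
So 57927·(-63535) ≡ 1 (mod 134981), giving 57927⁻¹ ≡ 71446.
x ≡ 57927⁻¹·56035 ≡ 71446·56035 ≡ 75131 (mod 134981).

75131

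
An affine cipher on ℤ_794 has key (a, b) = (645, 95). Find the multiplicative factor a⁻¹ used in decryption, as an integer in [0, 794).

389

gcd(794, 645) by repeated division:
794 = 1×645 + 149
645 = 4×149 + 49
149 = 3×49 + 2
49 = 24×2 + 1
2 = 2×1 + 0
gcd = 1, so the inverse exists. Back-substitute:
1 = 49 − 24·2
1 = −24·149 + 73·49
1 = 73·645 − 316·149
1 = −316·794 + 389·645
So 645·389 ≡ 1 (mod 794).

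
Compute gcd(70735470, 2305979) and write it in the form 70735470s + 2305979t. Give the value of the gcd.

Euclidean algorithm:
70735470 = 30*2305979 + 1556100
2305979 = 1*1556100 + 749879
1556100 = 2*749879 + 56342
749879 = 13*56342 + 17433
56342 = 3*17433 + 4043
17433 = 4*4043 + 1261
4043 = 3*1261 + 260
1261 = 4*260 + 221
260 = 1*221 + 39
221 = 5*39 + 26
39 = 1*26 + 13
26 = 2*13 + 0
gcd(70735470, 2305979) = 13.
Express as a combination:
13 = 39 − 26
13 = −221 + 6·39
13 = 6·260 − 7·221
13 = −7·1261 + 34·260
13 = 34·4043 − 109·1261
13 = −109·17433 + 470·4043
13 = 470·56342 − 1519·17433
13 = −1519·749879 + 20217·56342
13 = 20217·1556100 − 41953·749879
13 = −41953·2305979 + 62170·1556100
13 = 62170·70735470 − 1907053·2305979
So 13 = (62170)·70735470 + (-1907053)·2305979.

13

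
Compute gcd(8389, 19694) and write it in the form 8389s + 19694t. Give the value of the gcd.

1

Euclidean algorithm:
19694 = 2*8389 + 2916
8389 = 2*2916 + 2557
2916 = 1*2557 + 359
2557 = 7*359 + 44
359 = 8*44 + 7
44 = 6*7 + 2
7 = 3*2 + 1
2 = 2*1 + 0
gcd(8389, 19694) = 1.
Back-substituting:
1 = 7 − 3·2
1 = −3·44 + 19·7
1 = 19·359 − 155·44
1 = −155·2557 + 1104·359
1 = 1104·2916 − 1259·2557
1 = −1259·8389 + 3622·2916
1 = 3622·19694 − 8503·8389
So 1 = (3622)·19694 + (-8503)·8389.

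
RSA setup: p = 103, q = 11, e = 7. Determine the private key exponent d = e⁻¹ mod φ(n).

583

φ(n) = (p−1)(q−1) = 102·10 = 1020.
Need d with 7·d ≡ 1 (mod 1020). Apply the extended Euclidean algorithm:
1020 = 145×7 + 5
7 = 1×5 + 2
5 = 2×2 + 1
2 = 2×1 + 0
Back-substitute:
1 = 5 − 2·2
1 = −2·7 + 3·5
1 = 3·1020 − 437·7
So 7·(-437) ≡ 1 (mod 1020), hence d ≡ -437 ≡ 583 (mod 1020).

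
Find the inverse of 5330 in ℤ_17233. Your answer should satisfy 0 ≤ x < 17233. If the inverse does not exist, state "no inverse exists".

9483

Extended Euclidean algorithm:
17233 = 3·5330 + 1243
5330 = 4·1243 + 358
1243 = 3·358 + 169
358 = 2·169 + 20
169 = 8·20 + 9
20 = 2·9 + 2
9 = 4·2 + 1
2 = 2·1 + 0
Since gcd(5330, 17233) = 1, back-substitute to write 1 as a combination:
1 = 9 − 4·2
1 = −4·20 + 9·9
1 = 9·169 − 76·20
1 = −76·358 + 161·169
1 = 161·1243 − 559·358
1 = −559·5330 + 2397·1243
1 = 2397·17233 − 7750·5330
So 5330·(-7750) ≡ 1 (mod 17233), and -7750 ≡ 9483 (mod 17233).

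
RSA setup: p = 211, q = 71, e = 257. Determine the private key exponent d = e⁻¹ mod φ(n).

7493

φ(n) = (p−1)(q−1) = 210·70 = 14700.
Need d with 257·d ≡ 1 (mod 14700). Apply the extended Euclidean algorithm:
14700 = 57*257 + 51
257 = 5*51 + 2
51 = 25*2 + 1
2 = 2*1 + 0
Back-substitute:
1 = 51 − 25·2
1 = −25·257 + 126·51
1 = 126·14700 − 7207·257
So 257·(-7207) ≡ 1 (mod 14700), hence d ≡ -7207 ≡ 7493 (mod 14700).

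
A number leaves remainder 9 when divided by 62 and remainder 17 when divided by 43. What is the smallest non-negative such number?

877

Write x = 9 + 62·k. Then 62·k ≡ 17 − 9 ≡ 8 (mod 43).
Need 62⁻¹ mod 43. Extended Euclid on (43, 19):
43 = 2×19 + 5
19 = 3×5 + 4
5 = 1×4 + 1
4 = 4×1 + 0
Back-substitute:
1 = 5 − 4
1 = −19 + 4·5
1 = 4·43 − 9·19
62⁻¹ ≡ 34 (mod 43), so k ≡ 34·8 ≡ 14 (mod 43).
x = 9 + 62·14 = 877.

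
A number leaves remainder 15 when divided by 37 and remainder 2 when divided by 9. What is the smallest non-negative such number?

200

Write x = 15 + 37·k. Then 37·k ≡ 2 − 15 ≡ 5 (mod 9).
Need 37⁻¹ mod 9. Extended Euclid on (9, 1):
9 = 9·1 + 0
37⁻¹ ≡ 1 (mod 9), so k ≡ 1·5 ≡ 5 (mod 9).
x = 15 + 37·5 = 200.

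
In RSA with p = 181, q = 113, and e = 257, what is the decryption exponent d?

10433

φ(n) = (p−1)(q−1) = 180·112 = 20160.
Need d with 257·d ≡ 1 (mod 20160). Apply the extended Euclidean algorithm:
20160 = 78·257 + 114
257 = 2·114 + 29
114 = 3·29 + 27
29 = 1·27 + 2
27 = 13·2 + 1
2 = 2·1 + 0
Back-substitute:
1 = 27 − 13·2
1 = −13·29 + 14·27
1 = 14·114 − 55·29
1 = −55·257 + 124·114
1 = 124·20160 − 9727·257
So 257·(-9727) ≡ 1 (mod 20160), hence d ≡ -9727 ≡ 10433 (mod 20160).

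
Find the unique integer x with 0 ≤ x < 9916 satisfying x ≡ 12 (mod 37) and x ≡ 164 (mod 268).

4452

Write x = 12 + 37·k. Then 37·k ≡ 164 − 12 ≡ 152 (mod 268).
Need 37⁻¹ mod 268. Extended Euclid on (268, 37):
268 = 7*37 + 9
37 = 4*9 + 1
9 = 9*1 + 0
Back-substitute:
1 = 37 − 4·9
1 = −4·268 + 29·37
37⁻¹ ≡ 29 (mod 268), so k ≡ 29·152 ≡ 120 (mod 268).
x = 12 + 37·120 = 4452.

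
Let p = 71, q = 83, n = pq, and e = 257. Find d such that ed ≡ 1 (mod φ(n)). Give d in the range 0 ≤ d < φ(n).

5673

φ(n) = (p−1)(q−1) = 70·82 = 5740.
Need d with 257·d ≡ 1 (mod 5740). Apply the extended Euclidean algorithm:
5740 = 22·257 + 86
257 = 2·86 + 85
86 = 1·85 + 1
85 = 85·1 + 0
Back-substitute:
1 = 86 − 85
1 = −257 + 3·86
1 = 3·5740 − 67·257
So 257·(-67) ≡ 1 (mod 5740), hence d ≡ -67 ≡ 5673 (mod 5740).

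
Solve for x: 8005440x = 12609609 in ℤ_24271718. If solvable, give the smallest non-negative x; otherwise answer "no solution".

gcd(8005440, 24271718):
24271718 = 3·8005440 + 255398
8005440 = 31·255398 + 88102
255398 = 2·88102 + 79194
88102 = 1·79194 + 8908
79194 = 8·8908 + 7930
8908 = 1·7930 + 978
7930 = 8·978 + 106
978 = 9·106 + 24
106 = 4·24 + 10
24 = 2·10 + 4
10 = 2·4 + 2
4 = 2·2 + 0
gcd = 2, but 2 ∤ 12609609, so the congruence has no solution.

no solution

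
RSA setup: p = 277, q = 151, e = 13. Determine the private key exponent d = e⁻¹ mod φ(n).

25477

φ(n) = (p−1)(q−1) = 276·150 = 41400.
Need d with 13·d ≡ 1 (mod 41400). Apply the extended Euclidean algorithm:
41400 = 3184*13 + 8
13 = 1*8 + 5
8 = 1*5 + 3
5 = 1*3 + 2
3 = 1*2 + 1
2 = 2*1 + 0
Back-substitute:
1 = 3 − 2
1 = −5 + 2·3
1 = 2·8 − 3·5
1 = −3·13 + 5·8
1 = 5·41400 − 15923·13
So 13·(-15923) ≡ 1 (mod 41400), hence d ≡ -15923 ≡ 25477 (mod 41400).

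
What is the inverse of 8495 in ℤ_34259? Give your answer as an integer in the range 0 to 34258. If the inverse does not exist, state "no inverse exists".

Apply the Euclidean algorithm to 34259 and 8495:
34259 = 4×8495 + 279
8495 = 30×279 + 125
279 = 2×125 + 29
125 = 4×29 + 9
29 = 3×9 + 2
9 = 4×2 + 1
2 = 2×1 + 0
Since gcd(8495, 34259) = 1, back-substitute to write 1 as a combination:
1 = 9 − 4·2
1 = −4·29 + 13·9
1 = 13·125 − 56·29
1 = −56·279 + 125·125
1 = 125·8495 − 3806·279
1 = −3806·34259 + 15349·8495
So 8495·15349 ≡ 1 (mod 34259).

15349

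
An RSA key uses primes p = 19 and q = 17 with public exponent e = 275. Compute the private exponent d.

155

φ(n) = (p−1)(q−1) = 18·16 = 288.
Need d with 275·d ≡ 1 (mod 288). Apply the extended Euclidean algorithm:
288 = 1*275 + 13
275 = 21*13 + 2
13 = 6*2 + 1
2 = 2*1 + 0
Back-substitute:
1 = 13 − 6·2
1 = −6·275 + 127·13
1 = 127·288 − 133·275
So 275·(-133) ≡ 1 (mod 288), hence d ≡ -133 ≡ 155 (mod 288).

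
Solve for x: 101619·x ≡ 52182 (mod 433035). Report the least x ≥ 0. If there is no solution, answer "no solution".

First find gcd(101619, 433035):
433035 = 4*101619 + 26559
101619 = 3*26559 + 21942
26559 = 1*21942 + 4617
21942 = 4*4617 + 3474
4617 = 1*3474 + 1143
3474 = 3*1143 + 45
1143 = 25*45 + 18
45 = 2*18 + 9
18 = 2*9 + 0
gcd = 9 and 9 | 52182, so solutions exist. Divide through by 9: 11291x ≡ 5798 (mod 48115).
Now find 11291⁻¹ mod 48115:
48115 = 4·11291 + 2951
11291 = 3·2951 + 2438
2951 = 1·2438 + 513
2438 = 4·513 + 386
513 = 1·386 + 127
386 = 3·127 + 5
127 = 25·5 + 2
5 = 2·2 + 1
2 = 2·1 + 0
Back-substitute:
1 = 5 − 2·2
1 = −2·127 + 51·5
1 = 51·386 − 155·127
1 = −155·513 + 206·386
1 = 206·2438 − 979·513
1 = −979·2951 + 1185·2438
1 = 1185·11291 − 4534·2951
1 = −4534·48115 + 19321·11291
So 11291⁻¹ ≡ 19321 (mod 48115).
Then x ≡ 19321·5798 ≡ 11438 (mod 48115); the smallest non-negative solution is x = 11438.

11438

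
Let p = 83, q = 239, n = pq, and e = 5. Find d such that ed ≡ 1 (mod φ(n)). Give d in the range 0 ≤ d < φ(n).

15613

φ(n) = (p−1)(q−1) = 82·238 = 19516.
Need d with 5·d ≡ 1 (mod 19516). Apply the extended Euclidean algorithm:
19516 = 3903*5 + 1
5 = 5*1 + 0
Back-substitute:
1 = 19516 − 3903·5
So 5·(-3903) ≡ 1 (mod 19516), hence d ≡ -3903 ≡ 15613 (mod 19516).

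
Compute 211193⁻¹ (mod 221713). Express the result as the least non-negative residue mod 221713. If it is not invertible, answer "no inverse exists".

95619

Extended Euclidean algorithm:
221713 = 1×211193 + 10520
211193 = 20×10520 + 793
10520 = 13×793 + 211
793 = 3×211 + 160
211 = 1×160 + 51
160 = 3×51 + 7
51 = 7×7 + 2
7 = 3×2 + 1
2 = 2×1 + 0
The gcd is 1. Working backward:
1 = 7 − 3·2
1 = −3·51 + 22·7
1 = 22·160 − 69·51
1 = −69·211 + 91·160
1 = 91·793 − 342·211
1 = −342·10520 + 4537·793
1 = 4537·211193 − 91082·10520
1 = −91082·221713 + 95619·211193
So 211193·95619 ≡ 1 (mod 221713).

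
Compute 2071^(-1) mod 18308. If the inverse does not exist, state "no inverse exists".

14215

Apply the Euclidean algorithm to 18308 and 2071:
18308 = 8×2071 + 1740
2071 = 1×1740 + 331
1740 = 5×331 + 85
331 = 3×85 + 76
85 = 1×76 + 9
76 = 8×9 + 4
9 = 2×4 + 1
4 = 4×1 + 0
Since gcd(2071, 18308) = 1, back-substitute to write 1 as a combination:
1 = 9 − 2·4
1 = −2·76 + 17·9
1 = 17·85 − 19·76
1 = −19·331 + 74·85
1 = 74·1740 − 389·331
1 = −389·2071 + 463·1740
1 = 463·18308 − 4093·2071
Thus 2071·(-4093) ≡ 1 (mod 18308); reducing, -4093 mod 18308 = 14215.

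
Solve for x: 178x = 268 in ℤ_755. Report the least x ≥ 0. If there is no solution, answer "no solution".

First find gcd(178, 755):
755 = 4×178 + 43
178 = 4×43 + 6
43 = 7×6 + 1
6 = 6×1 + 0
gcd = 1, so a unique solution mod 755 exists.
Back-substitute for the Bézout coefficients:
1 = 43 − 7·6
1 = −7·178 + 29·43
1 = 29·755 − 123·178
So 178·(-123) ≡ 1 (mod 755), giving 178⁻¹ ≡ 632.
x ≡ 178⁻¹·268 ≡ 632·268 ≡ 256 (mod 755).

256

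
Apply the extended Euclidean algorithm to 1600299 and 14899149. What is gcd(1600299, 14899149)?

Repeated division:
14899149 = 9×1600299 + 496458
1600299 = 3×496458 + 110925
496458 = 4×110925 + 52758
110925 = 2×52758 + 5409
52758 = 9×5409 + 4077
5409 = 1×4077 + 1332
4077 = 3×1332 + 81
1332 = 16×81 + 36
81 = 2×36 + 9
36 = 4×9 + 0
gcd(1600299, 14899149) = 9.
Express as a combination:
9 = 81 − 2·36
9 = −2·1332 + 33·81
9 = 33·4077 − 101·1332
9 = −101·5409 + 134·4077
9 = 134·52758 − 1307·5409
9 = −1307·110925 + 2748·52758
9 = 2748·496458 − 12299·110925
9 = −12299·1600299 + 39645·496458
9 = 39645·14899149 − 369104·1600299
So 9 = (39645)·14899149 + (-369104)·1600299.

9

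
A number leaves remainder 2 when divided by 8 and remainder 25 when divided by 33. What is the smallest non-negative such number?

Write x = 2 + 8·k. Then 8·k ≡ 25 − 2 ≡ 23 (mod 33).
Need 8⁻¹ mod 33. Extended Euclid on (33, 8):
33 = 4×8 + 1
8 = 8×1 + 0
Back-substitute:
1 = 33 − 4·8
8⁻¹ ≡ 29 (mod 33), so k ≡ 29·23 ≡ 7 (mod 33).
x = 2 + 8·7 = 58.

58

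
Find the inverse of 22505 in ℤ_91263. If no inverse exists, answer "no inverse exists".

61307

Apply the Euclidean algorithm to 91263 and 22505:
91263 = 4×22505 + 1243
22505 = 18×1243 + 131
1243 = 9×131 + 64
131 = 2×64 + 3
64 = 21×3 + 1
3 = 3×1 + 0
Since gcd(22505, 91263) = 1, back-substitute to write 1 as a combination:
1 = 64 − 21·3
1 = −21·131 + 43·64
1 = 43·1243 − 408·131
1 = −408·22505 + 7387·1243
1 = 7387·91263 − 29956·22505
Hence 22505⁻¹ ≡ -29956 ≡ 61307 (mod 91263).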